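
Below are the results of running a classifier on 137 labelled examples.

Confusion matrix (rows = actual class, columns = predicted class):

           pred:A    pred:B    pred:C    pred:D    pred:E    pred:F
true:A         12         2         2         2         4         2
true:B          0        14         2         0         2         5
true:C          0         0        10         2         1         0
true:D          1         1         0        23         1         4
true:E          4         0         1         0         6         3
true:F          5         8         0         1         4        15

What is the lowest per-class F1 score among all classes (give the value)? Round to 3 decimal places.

0.375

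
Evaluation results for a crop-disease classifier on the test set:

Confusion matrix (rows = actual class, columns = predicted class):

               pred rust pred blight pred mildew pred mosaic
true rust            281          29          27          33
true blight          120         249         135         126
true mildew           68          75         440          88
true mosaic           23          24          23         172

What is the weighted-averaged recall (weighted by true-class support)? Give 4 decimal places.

Per-class recall (TP/(TP+FN)):
  rust: TP=281, FN=29+27+33=89 → 281/370 = 0.75946
  blight: TP=249, FN=120+135+126=381 → 249/630 = 0.39524
  mildew: TP=440, FN=68+75+88=231 → 440/671 = 0.65574
  mosaic: TP=172, FN=23+24+23=70 → 172/242 = 0.71074
Weighted-recall = Σ (supportᵢ/N)·recallᵢ with N=1913: (370/1913)·0.75946 + (630/1913)·0.39524 + (671/1913)·0.65574 + (242/1913)·0.71074 = 0.5970

0.5970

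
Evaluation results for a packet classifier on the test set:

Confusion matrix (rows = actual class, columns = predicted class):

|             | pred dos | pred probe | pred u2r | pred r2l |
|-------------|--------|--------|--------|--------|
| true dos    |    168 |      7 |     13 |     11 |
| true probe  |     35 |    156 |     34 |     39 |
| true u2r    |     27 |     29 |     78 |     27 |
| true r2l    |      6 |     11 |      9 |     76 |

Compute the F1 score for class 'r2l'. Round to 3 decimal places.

0.596

Take TP from the diagonal, FP from the rest of the 'r2l' prediction marginal, FN from the rest of the 'r2l' actual marginal.
F1 score = 2·TP/(2·TP+FP+FN).
r2l: TP=76, FP=11+39+27=77, FN=6+11+9=26 → 152/255 = 0.5961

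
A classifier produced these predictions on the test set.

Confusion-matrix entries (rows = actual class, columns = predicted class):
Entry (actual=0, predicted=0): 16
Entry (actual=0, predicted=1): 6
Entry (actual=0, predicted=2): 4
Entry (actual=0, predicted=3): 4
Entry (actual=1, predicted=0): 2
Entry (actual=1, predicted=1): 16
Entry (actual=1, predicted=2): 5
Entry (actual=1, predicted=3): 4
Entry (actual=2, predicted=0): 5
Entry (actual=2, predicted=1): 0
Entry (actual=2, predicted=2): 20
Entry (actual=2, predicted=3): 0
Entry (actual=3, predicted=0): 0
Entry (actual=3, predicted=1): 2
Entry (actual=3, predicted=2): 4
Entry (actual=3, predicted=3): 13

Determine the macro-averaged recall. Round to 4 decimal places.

Per-class recall (TP/(TP+FN)):
  0: TP=16, FN=6+4+4=14 → 16/30 = 0.53333
  1: TP=16, FN=2+5+4=11 → 16/27 = 0.59259
  2: TP=20, FN=5+0+0=5 → 20/25 = 0.80000
  3: TP=13, FN=0+2+4=6 → 13/19 = 0.68421
Macro-recall = mean = (0.53333 + 0.59259 + 0.80000 + 0.68421) / 4 = 0.6525

0.6525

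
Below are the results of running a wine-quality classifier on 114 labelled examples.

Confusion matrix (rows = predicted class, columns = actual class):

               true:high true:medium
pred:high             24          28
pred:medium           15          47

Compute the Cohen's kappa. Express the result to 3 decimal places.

0.224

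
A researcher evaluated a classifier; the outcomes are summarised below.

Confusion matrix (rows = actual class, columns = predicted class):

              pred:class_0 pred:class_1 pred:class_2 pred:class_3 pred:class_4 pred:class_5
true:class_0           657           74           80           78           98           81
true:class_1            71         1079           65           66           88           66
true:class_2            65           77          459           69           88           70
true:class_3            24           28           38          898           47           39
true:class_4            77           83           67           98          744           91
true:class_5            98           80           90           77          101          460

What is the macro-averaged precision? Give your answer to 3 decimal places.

Per-class precision (TP/(TP+FP)):
  class_0: TP=657, FP=71+65+24+77+98=335 → 657/992 = 0.6623
  class_1: TP=1079, FP=74+77+28+83+80=342 → 1079/1421 = 0.7593
  class_2: TP=459, FP=80+65+38+67+90=340 → 459/799 = 0.5745
  class_3: TP=898, FP=78+66+69+98+77=388 → 898/1286 = 0.6983
  class_4: TP=744, FP=98+88+88+47+101=422 → 744/1166 = 0.6381
  class_5: TP=460, FP=81+66+70+39+91=347 → 460/807 = 0.5700
Macro-precision = mean = (0.6623 + 0.7593 + 0.5745 + 0.6983 + 0.6381 + 0.5700) / 6 = 0.650

0.650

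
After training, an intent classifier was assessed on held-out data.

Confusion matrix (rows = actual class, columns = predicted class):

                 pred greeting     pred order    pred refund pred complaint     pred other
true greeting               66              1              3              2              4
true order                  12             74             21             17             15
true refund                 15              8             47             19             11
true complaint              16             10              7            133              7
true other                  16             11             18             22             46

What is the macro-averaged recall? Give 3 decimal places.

0.609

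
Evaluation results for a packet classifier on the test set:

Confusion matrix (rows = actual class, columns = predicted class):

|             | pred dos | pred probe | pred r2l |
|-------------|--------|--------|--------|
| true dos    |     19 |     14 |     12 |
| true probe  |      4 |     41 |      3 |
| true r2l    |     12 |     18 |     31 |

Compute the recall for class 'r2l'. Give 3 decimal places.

0.508

recall = TP/(TP+FN).
r2l: TP=31, FN=12+18=30 → 31/61 = 0.5082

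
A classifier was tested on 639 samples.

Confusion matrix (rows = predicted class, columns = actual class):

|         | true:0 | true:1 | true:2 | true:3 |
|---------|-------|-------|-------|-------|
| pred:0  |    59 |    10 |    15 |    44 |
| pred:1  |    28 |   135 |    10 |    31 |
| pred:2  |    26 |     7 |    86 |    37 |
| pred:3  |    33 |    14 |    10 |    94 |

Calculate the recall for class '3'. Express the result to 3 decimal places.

One-vs-rest for '3': TP = diagonal; FP = other classes predicted '3'; FN = '3' predicted as other.
recall = TP/(TP+FN).
3: TP=94, FN=44+31+37=112 → 94/206 = 0.4563

0.456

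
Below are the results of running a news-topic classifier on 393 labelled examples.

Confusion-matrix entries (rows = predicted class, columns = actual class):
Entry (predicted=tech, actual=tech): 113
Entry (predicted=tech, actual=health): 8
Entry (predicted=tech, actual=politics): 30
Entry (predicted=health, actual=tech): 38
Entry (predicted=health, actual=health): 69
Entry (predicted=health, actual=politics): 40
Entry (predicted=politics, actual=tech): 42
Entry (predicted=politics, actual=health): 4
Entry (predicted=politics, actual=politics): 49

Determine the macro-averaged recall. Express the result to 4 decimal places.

Per-class recall (TP/(TP+FN)):
  tech: TP=113, FN=38+42=80 → 113/193 = 0.58549
  health: TP=69, FN=8+4=12 → 69/81 = 0.85185
  politics: TP=49, FN=30+40=70 → 49/119 = 0.41176
Macro-recall = mean = (0.58549 + 0.85185 + 0.41176) / 3 = 0.6164

0.6164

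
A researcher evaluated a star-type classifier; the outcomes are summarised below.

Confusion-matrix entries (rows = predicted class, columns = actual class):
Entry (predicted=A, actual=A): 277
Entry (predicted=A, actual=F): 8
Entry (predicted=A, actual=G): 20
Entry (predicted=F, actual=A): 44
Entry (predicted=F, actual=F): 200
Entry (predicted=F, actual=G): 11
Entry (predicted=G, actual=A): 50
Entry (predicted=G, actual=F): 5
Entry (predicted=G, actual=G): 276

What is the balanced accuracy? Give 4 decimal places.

Balanced accuracy = mean of per-class recall.
  A: recall = 277/371 = 0.74663
  F: recall = 200/213 = 0.93897
  G: recall = 276/307 = 0.89902
Mean = (0.74663 + 0.93897 + 0.89902) / 3 = 0.8615

0.8615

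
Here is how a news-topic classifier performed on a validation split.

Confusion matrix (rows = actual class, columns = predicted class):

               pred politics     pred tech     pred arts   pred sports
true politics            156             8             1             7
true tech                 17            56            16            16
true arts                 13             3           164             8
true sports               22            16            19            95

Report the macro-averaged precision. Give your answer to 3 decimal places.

0.750

Per-class precision (TP/(TP+FP)):
  politics: TP=156, FP=17+13+22=52 → 156/208 = 0.7500
  tech: TP=56, FP=8+3+16=27 → 56/83 = 0.6747
  arts: TP=164, FP=1+16+19=36 → 164/200 = 0.8200
  sports: TP=95, FP=7+16+8=31 → 95/126 = 0.7540
Macro-precision = mean = (0.7500 + 0.6747 + 0.8200 + 0.7540) / 4 = 0.750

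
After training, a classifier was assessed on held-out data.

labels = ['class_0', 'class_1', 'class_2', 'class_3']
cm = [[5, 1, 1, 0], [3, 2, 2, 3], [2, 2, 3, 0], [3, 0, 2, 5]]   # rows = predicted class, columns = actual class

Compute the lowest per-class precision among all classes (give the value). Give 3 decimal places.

0.200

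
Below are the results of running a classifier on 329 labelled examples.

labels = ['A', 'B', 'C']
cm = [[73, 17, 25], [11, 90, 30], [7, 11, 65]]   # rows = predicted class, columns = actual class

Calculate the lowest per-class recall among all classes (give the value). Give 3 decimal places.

0.542

Per-class recall (TP/(TP+FN)):
  A: TP=73, FN=11+7=18 → 73/91 = 0.8022
  B: TP=90, FN=17+11=28 → 90/118 = 0.7627
  C: TP=65, FN=25+30=55 → 65/120 = 0.5417
Lowest is class 'C' with recall = 0.542.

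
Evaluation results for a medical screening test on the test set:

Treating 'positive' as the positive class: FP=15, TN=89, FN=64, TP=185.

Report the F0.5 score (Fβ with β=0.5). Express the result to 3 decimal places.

0.882

Fβ = (1+β²)·TP / ((1+β²)·TP + β²·FN + FP), with β²=1/4
= 1.25·185 / (1.25·185 + 0.25·64 + 15) = 0.882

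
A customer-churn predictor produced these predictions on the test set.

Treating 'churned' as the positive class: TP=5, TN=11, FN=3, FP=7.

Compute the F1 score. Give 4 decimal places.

0.5000

Precision = TP/(TP+FP) = 5/12 = 0.4167
Recall = TP/(TP+FN) = 5/8 = 0.6250
F1 = 2·TP/(2·TP+FP+FN) = 10/20 = 0.5000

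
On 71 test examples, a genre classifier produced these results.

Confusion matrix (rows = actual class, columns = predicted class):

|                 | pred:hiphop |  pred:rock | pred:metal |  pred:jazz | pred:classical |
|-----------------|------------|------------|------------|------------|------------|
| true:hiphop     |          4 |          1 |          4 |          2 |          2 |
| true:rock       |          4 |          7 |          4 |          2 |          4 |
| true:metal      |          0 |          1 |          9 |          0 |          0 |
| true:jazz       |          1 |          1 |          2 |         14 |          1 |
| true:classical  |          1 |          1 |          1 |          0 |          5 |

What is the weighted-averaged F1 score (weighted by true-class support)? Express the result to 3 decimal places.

0.536

Per-class F1 score (2·TP/(2·TP+FP+FN)):
  hiphop: TP=4, FP=4+0+1+1=6, FN=1+4+2+2=9 → 8/23 = 0.3478
  rock: TP=7, FP=1+1+1+1=4, FN=4+4+2+4=14 → 14/32 = 0.4375
  metal: TP=9, FP=4+4+2+1=11, FN=0+1+0+0=1 → 18/30 = 0.6000
  jazz: TP=14, FP=2+2+0+0=4, FN=1+1+2+1=5 → 28/37 = 0.7568
  classical: TP=5, FP=2+4+0+1=7, FN=1+1+1+0=3 → 10/20 = 0.5000
Weighted-F1 score = Σ (supportᵢ/N)·F1 scoreᵢ with N=71: (13/71)·0.3478 + (21/71)·0.4375 + (10/71)·0.6000 + (19/71)·0.7568 + (8/71)·0.5000 = 0.536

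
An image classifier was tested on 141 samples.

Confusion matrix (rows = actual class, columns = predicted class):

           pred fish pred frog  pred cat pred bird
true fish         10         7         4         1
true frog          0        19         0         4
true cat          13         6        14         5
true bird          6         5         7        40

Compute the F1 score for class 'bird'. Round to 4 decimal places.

0.7407

One-vs-rest for 'bird': TP = diagonal; FP = other classes predicted 'bird'; FN = 'bird' predicted as other.
F1 score = 2·TP/(2·TP+FP+FN).
bird: TP=40, FP=1+4+5=10, FN=6+5+7=18 → 80/108 = 0.74074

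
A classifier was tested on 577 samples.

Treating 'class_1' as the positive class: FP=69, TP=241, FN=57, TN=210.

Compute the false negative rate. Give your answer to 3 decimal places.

0.191

FNR = FN/(FN+TP) = 57/(57+241) = 0.191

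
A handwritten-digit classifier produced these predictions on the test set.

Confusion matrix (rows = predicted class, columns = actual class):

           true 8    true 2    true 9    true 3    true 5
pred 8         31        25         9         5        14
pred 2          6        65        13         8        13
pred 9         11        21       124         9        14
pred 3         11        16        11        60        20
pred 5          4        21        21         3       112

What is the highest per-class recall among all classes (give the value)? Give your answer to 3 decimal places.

0.706

Per-class recall (TP/(TP+FN)):
  8: TP=31, FN=6+11+11+4=32 → 31/63 = 0.4921
  2: TP=65, FN=25+21+16+21=83 → 65/148 = 0.4392
  9: TP=124, FN=9+13+11+21=54 → 124/178 = 0.6966
  3: TP=60, FN=5+8+9+3=25 → 60/85 = 0.7059
  5: TP=112, FN=14+13+14+20=61 → 112/173 = 0.6474
Highest is class '3' with recall = 0.706.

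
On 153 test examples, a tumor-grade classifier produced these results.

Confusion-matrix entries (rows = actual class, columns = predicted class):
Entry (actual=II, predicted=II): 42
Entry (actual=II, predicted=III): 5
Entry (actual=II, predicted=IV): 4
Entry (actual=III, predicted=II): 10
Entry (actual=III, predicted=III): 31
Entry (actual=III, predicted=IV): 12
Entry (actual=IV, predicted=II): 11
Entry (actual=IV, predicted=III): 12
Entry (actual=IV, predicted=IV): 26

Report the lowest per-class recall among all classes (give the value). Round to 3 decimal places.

Per-class recall (TP/(TP+FN)):
  II: TP=42, FN=5+4=9 → 42/51 = 0.8235
  III: TP=31, FN=10+12=22 → 31/53 = 0.5849
  IV: TP=26, FN=11+12=23 → 26/49 = 0.5306
Lowest is class 'IV' with recall = 0.531.

0.531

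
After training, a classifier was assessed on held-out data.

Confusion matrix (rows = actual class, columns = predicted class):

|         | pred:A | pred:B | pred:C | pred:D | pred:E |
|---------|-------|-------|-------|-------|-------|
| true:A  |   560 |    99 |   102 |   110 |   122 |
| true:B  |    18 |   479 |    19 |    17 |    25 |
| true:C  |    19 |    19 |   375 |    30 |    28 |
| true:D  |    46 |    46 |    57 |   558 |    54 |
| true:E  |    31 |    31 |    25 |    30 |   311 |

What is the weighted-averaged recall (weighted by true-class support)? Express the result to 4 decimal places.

Per-class recall (TP/(TP+FN)):
  A: TP=560, FN=99+102+110+122=433 → 560/993 = 0.56395
  B: TP=479, FN=18+19+17+25=79 → 479/558 = 0.85842
  C: TP=375, FN=19+19+30+28=96 → 375/471 = 0.79618
  D: TP=558, FN=46+46+57+54=203 → 558/761 = 0.73325
  E: TP=311, FN=31+31+25+30=117 → 311/428 = 0.72664
Weighted-recall = Σ (supportᵢ/N)·recallᵢ with N=3211: (993/3211)·0.56395 + (558/3211)·0.85842 + (471/3211)·0.79618 + (761/3211)·0.73325 + (428/3211)·0.72664 = 0.7110

0.7110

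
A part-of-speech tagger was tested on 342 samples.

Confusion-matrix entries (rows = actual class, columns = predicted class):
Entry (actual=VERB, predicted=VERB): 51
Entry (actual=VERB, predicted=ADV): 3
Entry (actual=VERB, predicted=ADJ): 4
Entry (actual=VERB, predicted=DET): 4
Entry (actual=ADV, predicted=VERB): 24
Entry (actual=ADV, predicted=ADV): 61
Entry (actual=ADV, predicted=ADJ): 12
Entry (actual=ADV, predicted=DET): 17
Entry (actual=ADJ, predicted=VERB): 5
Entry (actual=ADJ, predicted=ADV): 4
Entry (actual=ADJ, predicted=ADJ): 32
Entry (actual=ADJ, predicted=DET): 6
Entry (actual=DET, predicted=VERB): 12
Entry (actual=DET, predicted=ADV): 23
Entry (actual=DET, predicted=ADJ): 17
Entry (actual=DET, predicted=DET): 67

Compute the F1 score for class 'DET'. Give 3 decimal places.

Take TP from the diagonal, FP from the rest of the 'DET' prediction marginal, FN from the rest of the 'DET' actual marginal.
F1 score = 2·TP/(2·TP+FP+FN).
DET: TP=67, FP=4+17+6=27, FN=12+23+17=52 → 134/213 = 0.6291

0.629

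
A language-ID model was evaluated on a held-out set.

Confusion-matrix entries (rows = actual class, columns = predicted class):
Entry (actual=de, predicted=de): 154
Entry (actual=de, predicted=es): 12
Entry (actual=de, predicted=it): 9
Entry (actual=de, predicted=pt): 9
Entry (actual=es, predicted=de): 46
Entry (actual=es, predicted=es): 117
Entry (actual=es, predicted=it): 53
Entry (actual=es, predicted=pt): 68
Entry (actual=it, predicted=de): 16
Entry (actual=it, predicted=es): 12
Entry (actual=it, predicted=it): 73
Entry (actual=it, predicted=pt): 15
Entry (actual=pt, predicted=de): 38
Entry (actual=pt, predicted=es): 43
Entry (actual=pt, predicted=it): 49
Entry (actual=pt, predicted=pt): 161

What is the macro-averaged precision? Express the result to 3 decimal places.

0.569

Per-class precision (TP/(TP+FP)):
  de: TP=154, FP=46+16+38=100 → 154/254 = 0.6063
  es: TP=117, FP=12+12+43=67 → 117/184 = 0.6359
  it: TP=73, FP=9+53+49=111 → 73/184 = 0.3967
  pt: TP=161, FP=9+68+15=92 → 161/253 = 0.6364
Macro-precision = mean = (0.6063 + 0.6359 + 0.3967 + 0.6364) / 4 = 0.569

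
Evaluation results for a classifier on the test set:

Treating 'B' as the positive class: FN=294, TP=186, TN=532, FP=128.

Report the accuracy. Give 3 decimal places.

Accuracy = (TP+TN)/N = (186+532)/1140 = 0.630

0.630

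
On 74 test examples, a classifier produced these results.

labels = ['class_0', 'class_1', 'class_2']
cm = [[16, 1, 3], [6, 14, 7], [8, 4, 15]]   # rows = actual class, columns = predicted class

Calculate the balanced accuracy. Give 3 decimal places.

0.625

Balanced accuracy = mean of per-class recall.
  class_0: recall = 16/20 = 0.8000
  class_1: recall = 14/27 = 0.5185
  class_2: recall = 15/27 = 0.5556
Mean = (0.8000 + 0.5185 + 0.5556) / 3 = 0.625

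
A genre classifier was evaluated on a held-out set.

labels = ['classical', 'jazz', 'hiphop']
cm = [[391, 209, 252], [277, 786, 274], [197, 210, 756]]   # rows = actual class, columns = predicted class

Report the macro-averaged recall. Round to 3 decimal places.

0.566

Per-class recall (TP/(TP+FN)):
  classical: TP=391, FN=209+252=461 → 391/852 = 0.4589
  jazz: TP=786, FN=277+274=551 → 786/1337 = 0.5879
  hiphop: TP=756, FN=197+210=407 → 756/1163 = 0.6500
Macro-recall = mean = (0.4589 + 0.5879 + 0.6500) / 3 = 0.566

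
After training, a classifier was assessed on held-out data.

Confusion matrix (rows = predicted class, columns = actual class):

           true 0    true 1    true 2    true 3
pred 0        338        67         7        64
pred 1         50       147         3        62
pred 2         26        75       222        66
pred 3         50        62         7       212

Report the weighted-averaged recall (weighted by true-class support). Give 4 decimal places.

Per-class recall (TP/(TP+FN)):
  0: TP=338, FN=50+26+50=126 → 338/464 = 0.72845
  1: TP=147, FN=67+75+62=204 → 147/351 = 0.41880
  2: TP=222, FN=7+3+7=17 → 222/239 = 0.92887
  3: TP=212, FN=64+62+66=192 → 212/404 = 0.52475
Weighted-recall = Σ (supportᵢ/N)·recallᵢ with N=1458: (464/1458)·0.72845 + (351/1458)·0.41880 + (239/1458)·0.92887 + (404/1458)·0.52475 = 0.6303

0.6303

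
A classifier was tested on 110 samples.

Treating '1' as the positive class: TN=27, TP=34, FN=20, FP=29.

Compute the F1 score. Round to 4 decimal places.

Precision = TP/(TP+FP) = 34/63 = 0.5397
Recall = TP/(TP+FN) = 34/54 = 0.6296
F1 = 2·TP/(2·TP+FP+FN) = 68/117 = 0.5812

0.5812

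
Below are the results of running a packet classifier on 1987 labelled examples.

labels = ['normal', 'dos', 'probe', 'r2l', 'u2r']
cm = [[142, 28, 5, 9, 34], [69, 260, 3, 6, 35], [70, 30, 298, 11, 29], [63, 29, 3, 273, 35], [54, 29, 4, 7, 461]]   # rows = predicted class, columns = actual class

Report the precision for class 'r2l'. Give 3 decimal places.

Take TP from the diagonal, FP from the rest of the 'r2l' prediction marginal, FN from the rest of the 'r2l' actual marginal.
precision = TP/(TP+FP).
r2l: TP=273, FP=63+29+3+35=130 → 273/403 = 0.6774

0.677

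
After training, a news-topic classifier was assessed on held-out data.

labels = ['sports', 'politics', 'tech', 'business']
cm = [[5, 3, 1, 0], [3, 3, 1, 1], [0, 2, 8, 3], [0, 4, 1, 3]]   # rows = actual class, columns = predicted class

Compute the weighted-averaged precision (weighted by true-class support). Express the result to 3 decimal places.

0.540

Per-class precision (TP/(TP+FP)):
  sports: TP=5, FP=3+0+0=3 → 5/8 = 0.6250
  politics: TP=3, FP=3+2+4=9 → 3/12 = 0.2500
  tech: TP=8, FP=1+1+1=3 → 8/11 = 0.7273
  business: TP=3, FP=0+1+3=4 → 3/7 = 0.4286
Weighted-precision = Σ (supportᵢ/N)·precisionᵢ with N=38: (9/38)·0.6250 + (8/38)·0.2500 + (13/38)·0.7273 + (8/38)·0.4286 = 0.540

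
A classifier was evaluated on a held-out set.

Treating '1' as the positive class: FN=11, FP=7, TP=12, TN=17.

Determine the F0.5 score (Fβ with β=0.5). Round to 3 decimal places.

Fβ = (1+β²)·TP / ((1+β²)·TP + β²·FN + FP), with β²=1/4
= 1.25·12 / (1.25·12 + 0.25·11 + 7) = 0.606

0.606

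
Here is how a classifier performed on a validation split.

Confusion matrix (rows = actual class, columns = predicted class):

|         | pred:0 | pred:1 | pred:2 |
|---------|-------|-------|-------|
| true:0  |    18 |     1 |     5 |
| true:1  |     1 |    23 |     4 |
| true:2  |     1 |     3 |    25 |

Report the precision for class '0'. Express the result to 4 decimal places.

0.9000

Take TP from the diagonal, FP from the rest of the '0' prediction marginal, FN from the rest of the '0' actual marginal.
precision = TP/(TP+FP).
0: TP=18, FP=1+1=2 → 18/20 = 0.90000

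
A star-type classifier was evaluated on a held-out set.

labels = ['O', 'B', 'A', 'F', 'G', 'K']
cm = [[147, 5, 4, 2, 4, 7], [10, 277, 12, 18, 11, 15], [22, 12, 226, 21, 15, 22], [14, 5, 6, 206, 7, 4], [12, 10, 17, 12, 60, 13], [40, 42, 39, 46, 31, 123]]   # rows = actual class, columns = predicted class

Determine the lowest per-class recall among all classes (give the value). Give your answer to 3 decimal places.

0.383

Per-class recall (TP/(TP+FN)):
  O: TP=147, FN=5+4+2+4+7=22 → 147/169 = 0.8698
  B: TP=277, FN=10+12+18+11+15=66 → 277/343 = 0.8076
  A: TP=226, FN=22+12+21+15+22=92 → 226/318 = 0.7107
  F: TP=206, FN=14+5+6+7+4=36 → 206/242 = 0.8512
  G: TP=60, FN=12+10+17+12+13=64 → 60/124 = 0.4839
  K: TP=123, FN=40+42+39+46+31=198 → 123/321 = 0.3832
Lowest is class 'K' with recall = 0.383.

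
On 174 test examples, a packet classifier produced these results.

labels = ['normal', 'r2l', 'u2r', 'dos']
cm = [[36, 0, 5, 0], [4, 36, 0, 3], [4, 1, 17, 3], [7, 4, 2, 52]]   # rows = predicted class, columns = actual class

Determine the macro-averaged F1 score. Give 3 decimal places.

0.795

Per-class F1 score (2·TP/(2·TP+FP+FN)):
  normal: TP=36, FP=0+5+0=5, FN=4+4+7=15 → 72/92 = 0.7826
  r2l: TP=36, FP=4+0+3=7, FN=0+1+4=5 → 72/84 = 0.8571
  u2r: TP=17, FP=4+1+3=8, FN=5+0+2=7 → 34/49 = 0.6939
  dos: TP=52, FP=7+4+2=13, FN=0+3+3=6 → 104/123 = 0.8455
Macro-F1 score = mean = (0.7826 + 0.8571 + 0.6939 + 0.8455) / 4 = 0.795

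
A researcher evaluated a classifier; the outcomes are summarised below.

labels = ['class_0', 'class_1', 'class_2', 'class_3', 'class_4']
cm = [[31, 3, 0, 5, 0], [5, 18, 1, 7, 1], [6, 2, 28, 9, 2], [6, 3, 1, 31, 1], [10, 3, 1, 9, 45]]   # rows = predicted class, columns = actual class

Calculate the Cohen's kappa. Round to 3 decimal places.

Observed agreement pₒ = trace/N = 153/228 = 0.6711
Expected agreement pₑ = Σ (rowᵢ·colᵢ)/N² = (58·39 + 29·32 + 31·47 + 61·42 + 49·68)/228² = 0.2028
κ = (pₒ − pₑ)/(1 − pₑ) = (0.6711 − 0.2028)/(1 − 0.2028) = 0.587

0.587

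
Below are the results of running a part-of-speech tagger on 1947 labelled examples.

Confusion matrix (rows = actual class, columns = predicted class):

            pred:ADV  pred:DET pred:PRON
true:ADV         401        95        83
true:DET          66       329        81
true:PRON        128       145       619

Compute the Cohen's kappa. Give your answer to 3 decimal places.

0.530

Observed agreement pₒ = trace/N = 1349/1947 = 0.6929
Expected agreement pₑ = Σ (rowᵢ·colᵢ)/N² = (579·595 + 476·569 + 892·783)/1947² = 0.3466
κ = (pₒ − pₑ)/(1 − pₑ) = (0.6929 − 0.3466)/(1 − 0.3466) = 0.530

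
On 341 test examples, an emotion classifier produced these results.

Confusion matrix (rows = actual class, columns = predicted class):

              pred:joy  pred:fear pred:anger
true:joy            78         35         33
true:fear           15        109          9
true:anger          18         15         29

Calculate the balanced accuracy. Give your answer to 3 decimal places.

0.607

Balanced accuracy = mean of per-class recall.
  joy: recall = 78/146 = 0.5342
  fear: recall = 109/133 = 0.8195
  anger: recall = 29/62 = 0.4677
Mean = (0.5342 + 0.8195 + 0.4677) / 3 = 0.607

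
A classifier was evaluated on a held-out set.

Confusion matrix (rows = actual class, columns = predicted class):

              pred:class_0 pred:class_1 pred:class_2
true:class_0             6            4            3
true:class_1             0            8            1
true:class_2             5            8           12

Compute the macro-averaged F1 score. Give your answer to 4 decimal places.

0.5457

Per-class F1 score (2·TP/(2·TP+FP+FN)):
  class_0: TP=6, FP=0+5=5, FN=4+3=7 → 12/24 = 0.50000
  class_1: TP=8, FP=4+8=12, FN=0+1=1 → 16/29 = 0.55172
  class_2: TP=12, FP=3+1=4, FN=5+8=13 → 24/41 = 0.58537
Macro-F1 score = mean = (0.50000 + 0.55172 + 0.58537) / 3 = 0.5457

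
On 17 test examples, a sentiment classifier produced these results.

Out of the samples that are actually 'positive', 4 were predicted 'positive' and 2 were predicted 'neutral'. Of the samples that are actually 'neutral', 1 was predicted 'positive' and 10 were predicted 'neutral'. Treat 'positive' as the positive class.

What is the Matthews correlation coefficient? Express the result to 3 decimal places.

MCC = (TP·TN − FP·FN) / √((TP+FP)(TP+FN)(TN+FP)(TN+FN))
Numerator = 4·10 − 1·2 = 38
Denominator = √(5·6·11·12) = √3960 = 62.9285
MCC = 38 / 62.9285 = 0.604

0.604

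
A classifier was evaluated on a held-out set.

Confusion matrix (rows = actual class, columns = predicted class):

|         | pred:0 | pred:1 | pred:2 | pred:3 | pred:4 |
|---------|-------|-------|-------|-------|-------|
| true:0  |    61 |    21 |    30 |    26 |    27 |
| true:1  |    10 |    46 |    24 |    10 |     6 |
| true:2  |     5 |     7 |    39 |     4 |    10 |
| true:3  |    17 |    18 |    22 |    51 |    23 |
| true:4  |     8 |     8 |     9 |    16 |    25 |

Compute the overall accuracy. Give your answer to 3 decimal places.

Accuracy = trace / total = (61+46+39+51+25=222) / 523 = 222/523 = 0.424

0.424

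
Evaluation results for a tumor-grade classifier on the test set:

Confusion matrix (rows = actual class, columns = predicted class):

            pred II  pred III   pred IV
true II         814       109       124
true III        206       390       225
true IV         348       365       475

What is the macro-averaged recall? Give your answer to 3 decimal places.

Per-class recall (TP/(TP+FN)):
  II: TP=814, FN=109+124=233 → 814/1047 = 0.7775
  III: TP=390, FN=206+225=431 → 390/821 = 0.4750
  IV: TP=475, FN=348+365=713 → 475/1188 = 0.3998
Macro-recall = mean = (0.7775 + 0.4750 + 0.3998) / 3 = 0.551

0.551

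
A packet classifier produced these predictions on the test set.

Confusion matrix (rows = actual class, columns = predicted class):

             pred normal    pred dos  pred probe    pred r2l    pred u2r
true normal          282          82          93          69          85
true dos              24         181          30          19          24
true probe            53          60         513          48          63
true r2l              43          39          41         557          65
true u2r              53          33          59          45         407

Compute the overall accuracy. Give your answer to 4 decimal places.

Accuracy = trace / total = (282+181+513+557+407=1940) / 2968 = 1940/2968 = 0.6536

0.6536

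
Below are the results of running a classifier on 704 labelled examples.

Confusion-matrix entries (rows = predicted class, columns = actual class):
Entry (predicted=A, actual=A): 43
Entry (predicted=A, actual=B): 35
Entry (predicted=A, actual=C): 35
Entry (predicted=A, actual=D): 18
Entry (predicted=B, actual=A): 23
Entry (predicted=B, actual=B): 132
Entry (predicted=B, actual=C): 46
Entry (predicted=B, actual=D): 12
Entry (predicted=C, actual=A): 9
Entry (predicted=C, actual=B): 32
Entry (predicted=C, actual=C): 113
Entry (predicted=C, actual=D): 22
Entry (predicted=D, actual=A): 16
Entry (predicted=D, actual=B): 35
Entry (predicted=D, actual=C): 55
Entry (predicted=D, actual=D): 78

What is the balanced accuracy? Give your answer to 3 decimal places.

0.523

Balanced accuracy = mean of per-class recall.
  A: recall = 43/91 = 0.4725
  B: recall = 132/234 = 0.5641
  C: recall = 113/249 = 0.4538
  D: recall = 78/130 = 0.6000
Mean = (0.4725 + 0.5641 + 0.4538 + 0.6000) / 4 = 0.523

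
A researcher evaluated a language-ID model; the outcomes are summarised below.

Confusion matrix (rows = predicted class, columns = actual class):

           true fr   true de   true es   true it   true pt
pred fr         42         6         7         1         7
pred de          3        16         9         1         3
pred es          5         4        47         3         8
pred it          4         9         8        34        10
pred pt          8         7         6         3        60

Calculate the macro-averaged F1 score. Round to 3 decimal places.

0.618

Per-class F1 score (2·TP/(2·TP+FP+FN)):
  fr: TP=42, FP=6+7+1+7=21, FN=3+5+4+8=20 → 84/125 = 0.6720
  de: TP=16, FP=3+9+1+3=16, FN=6+4+9+7=26 → 32/74 = 0.4324
  es: TP=47, FP=5+4+3+8=20, FN=7+9+8+6=30 → 94/144 = 0.6528
  it: TP=34, FP=4+9+8+10=31, FN=1+1+3+3=8 → 68/107 = 0.6355
  pt: TP=60, FP=8+7+6+3=24, FN=7+3+8+10=28 → 120/172 = 0.6977
Macro-F1 score = mean = (0.6720 + 0.4324 + 0.6528 + 0.6355 + 0.6977) / 5 = 0.618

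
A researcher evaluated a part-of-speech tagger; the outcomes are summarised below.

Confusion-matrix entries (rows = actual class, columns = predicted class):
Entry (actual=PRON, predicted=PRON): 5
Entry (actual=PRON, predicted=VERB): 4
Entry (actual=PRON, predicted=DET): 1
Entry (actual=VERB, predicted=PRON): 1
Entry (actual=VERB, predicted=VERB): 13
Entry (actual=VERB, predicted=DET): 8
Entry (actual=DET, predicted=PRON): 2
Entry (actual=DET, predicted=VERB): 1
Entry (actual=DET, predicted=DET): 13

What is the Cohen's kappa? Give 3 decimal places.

0.447

Observed agreement pₒ = trace/N = 31/48 = 0.6458
Expected agreement pₑ = Σ (rowᵢ·colᵢ)/N² = (10·8 + 22·18 + 16·22)/48² = 0.3594
κ = (pₒ − pₑ)/(1 − pₑ) = (0.6458 − 0.3594)/(1 − 0.3594) = 0.447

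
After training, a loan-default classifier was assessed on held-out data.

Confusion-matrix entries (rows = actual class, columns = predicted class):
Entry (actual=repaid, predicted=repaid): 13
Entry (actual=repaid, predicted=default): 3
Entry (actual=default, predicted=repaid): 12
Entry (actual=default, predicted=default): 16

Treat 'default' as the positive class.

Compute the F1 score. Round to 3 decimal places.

0.681

Precision = TP/(TP+FP) = 16/19 = 0.8421
Recall = TP/(TP+FN) = 16/28 = 0.5714
F1 = 2·TP/(2·TP+FP+FN) = 32/47 = 0.681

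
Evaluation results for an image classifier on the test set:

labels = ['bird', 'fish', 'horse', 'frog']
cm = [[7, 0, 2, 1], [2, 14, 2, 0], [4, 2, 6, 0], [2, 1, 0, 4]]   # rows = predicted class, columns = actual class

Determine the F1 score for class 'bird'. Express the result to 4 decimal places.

0.5600

Take TP from the diagonal, FP from the rest of the 'bird' prediction marginal, FN from the rest of the 'bird' actual marginal.
F1 score = 2·TP/(2·TP+FP+FN).
bird: TP=7, FP=0+2+1=3, FN=2+4+2=8 → 14/25 = 0.56000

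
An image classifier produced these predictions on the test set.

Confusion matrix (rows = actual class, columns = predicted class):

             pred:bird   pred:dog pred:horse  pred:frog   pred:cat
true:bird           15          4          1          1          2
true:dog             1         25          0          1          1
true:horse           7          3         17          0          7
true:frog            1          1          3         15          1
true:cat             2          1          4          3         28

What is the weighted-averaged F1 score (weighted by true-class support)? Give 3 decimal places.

0.689

Per-class F1 score (2·TP/(2·TP+FP+FN)):
  bird: TP=15, FP=1+7+1+2=11, FN=4+1+1+2=8 → 30/49 = 0.6122
  dog: TP=25, FP=4+3+1+1=9, FN=1+0+1+1=3 → 50/62 = 0.8065
  horse: TP=17, FP=1+0+3+4=8, FN=7+3+0+7=17 → 34/59 = 0.5763
  frog: TP=15, FP=1+1+0+3=5, FN=1+1+3+1=6 → 30/41 = 0.7317
  cat: TP=28, FP=2+1+7+1=11, FN=2+1+4+3=10 → 56/77 = 0.7273
Weighted-F1 score = Σ (supportᵢ/N)·F1 scoreᵢ with N=144: (23/144)·0.6122 + (28/144)·0.8065 + (34/144)·0.5763 + (21/144)·0.7317 + (38/144)·0.7273 = 0.689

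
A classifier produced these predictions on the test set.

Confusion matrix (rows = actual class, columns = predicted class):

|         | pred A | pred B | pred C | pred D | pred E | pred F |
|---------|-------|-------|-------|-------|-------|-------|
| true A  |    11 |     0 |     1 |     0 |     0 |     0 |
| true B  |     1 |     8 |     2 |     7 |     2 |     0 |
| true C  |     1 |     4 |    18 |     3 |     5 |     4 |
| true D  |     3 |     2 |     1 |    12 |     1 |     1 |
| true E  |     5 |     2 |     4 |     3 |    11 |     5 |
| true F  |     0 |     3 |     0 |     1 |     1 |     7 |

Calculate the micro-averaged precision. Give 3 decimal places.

0.519

Micro-averaging pools counts across classes: ΣTP=67, ΣFP=62, ΣFN=62.
Micro-precision = TP/(TP+FP) on pooled counts = 0.519 (equals overall accuracy in single-label multiclass).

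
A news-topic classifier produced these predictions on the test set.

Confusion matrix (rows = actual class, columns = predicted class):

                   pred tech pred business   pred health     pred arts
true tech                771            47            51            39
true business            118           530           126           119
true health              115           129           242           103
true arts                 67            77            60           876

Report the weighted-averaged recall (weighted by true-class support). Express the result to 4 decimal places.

0.6971

Per-class recall (TP/(TP+FN)):
  tech: TP=771, FN=47+51+39=137 → 771/908 = 0.84912
  business: TP=530, FN=118+126+119=363 → 530/893 = 0.59351
  health: TP=242, FN=115+129+103=347 → 242/589 = 0.41087
  arts: TP=876, FN=67+77+60=204 → 876/1080 = 0.81111
Weighted-recall = Σ (supportᵢ/N)·recallᵢ with N=3470: (908/3470)·0.84912 + (893/3470)·0.59351 + (589/3470)·0.41087 + (1080/3470)·0.81111 = 0.6971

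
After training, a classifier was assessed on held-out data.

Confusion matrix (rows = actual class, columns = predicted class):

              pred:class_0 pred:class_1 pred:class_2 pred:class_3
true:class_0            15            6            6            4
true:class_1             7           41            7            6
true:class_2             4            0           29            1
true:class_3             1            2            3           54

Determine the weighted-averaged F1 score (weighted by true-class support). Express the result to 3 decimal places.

0.744

Per-class F1 score (2·TP/(2·TP+FP+FN)):
  class_0: TP=15, FP=7+4+1=12, FN=6+6+4=16 → 30/58 = 0.5172
  class_1: TP=41, FP=6+0+2=8, FN=7+7+6=20 → 82/110 = 0.7455
  class_2: TP=29, FP=6+7+3=16, FN=4+0+1=5 → 58/79 = 0.7342
  class_3: TP=54, FP=4+6+1=11, FN=1+2+3=6 → 108/125 = 0.8640
Weighted-F1 score = Σ (supportᵢ/N)·F1 scoreᵢ with N=186: (31/186)·0.5172 + (61/186)·0.7455 + (34/186)·0.7342 + (60/186)·0.8640 = 0.744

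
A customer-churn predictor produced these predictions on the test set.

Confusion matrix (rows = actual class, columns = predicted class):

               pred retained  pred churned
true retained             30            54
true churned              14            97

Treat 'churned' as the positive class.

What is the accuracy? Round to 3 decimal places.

0.651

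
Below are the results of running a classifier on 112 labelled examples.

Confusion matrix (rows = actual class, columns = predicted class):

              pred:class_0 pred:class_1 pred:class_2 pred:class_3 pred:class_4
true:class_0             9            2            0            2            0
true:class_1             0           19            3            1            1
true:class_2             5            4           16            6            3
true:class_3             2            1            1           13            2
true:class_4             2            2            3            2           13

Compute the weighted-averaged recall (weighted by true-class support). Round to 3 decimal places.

Per-class recall (TP/(TP+FN)):
  class_0: TP=9, FN=2+0+2+0=4 → 9/13 = 0.6923
  class_1: TP=19, FN=0+3+1+1=5 → 19/24 = 0.7917
  class_2: TP=16, FN=5+4+6+3=18 → 16/34 = 0.4706
  class_3: TP=13, FN=2+1+1+2=6 → 13/19 = 0.6842
  class_4: TP=13, FN=2+2+3+2=9 → 13/22 = 0.5909
Weighted-recall = Σ (supportᵢ/N)·recallᵢ with N=112: (13/112)·0.6923 + (24/112)·0.7917 + (34/112)·0.4706 + (19/112)·0.6842 + (22/112)·0.5909 = 0.625

0.625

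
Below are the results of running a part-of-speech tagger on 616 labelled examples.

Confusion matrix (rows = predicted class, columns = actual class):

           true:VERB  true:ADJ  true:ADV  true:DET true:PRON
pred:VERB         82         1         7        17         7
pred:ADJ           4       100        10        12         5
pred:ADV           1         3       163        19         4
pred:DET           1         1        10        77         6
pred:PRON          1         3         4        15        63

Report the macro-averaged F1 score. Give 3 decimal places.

Per-class F1 score (2·TP/(2·TP+FP+FN)):
  VERB: TP=82, FP=1+7+17+7=32, FN=4+1+1+1=7 → 164/203 = 0.8079
  ADJ: TP=100, FP=4+10+12+5=31, FN=1+3+1+3=8 → 200/239 = 0.8368
  ADV: TP=163, FP=1+3+19+4=27, FN=7+10+10+4=31 → 326/384 = 0.8490
  DET: TP=77, FP=1+1+10+6=18, FN=17+12+19+15=63 → 154/235 = 0.6553
  PRON: TP=63, FP=1+3+4+15=23, FN=7+5+4+6=22 → 126/171 = 0.7368
Macro-F1 score = mean = (0.8079 + 0.8368 + 0.8490 + 0.6553 + 0.7368) / 5 = 0.777

0.777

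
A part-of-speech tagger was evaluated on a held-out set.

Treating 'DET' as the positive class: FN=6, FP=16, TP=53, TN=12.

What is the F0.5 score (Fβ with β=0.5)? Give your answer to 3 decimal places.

Fβ = (1+β²)·TP / ((1+β²)·TP + β²·FN + FP), with β²=1/4
= 1.25·53 / (1.25·53 + 0.25·6 + 16) = 0.791

0.791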